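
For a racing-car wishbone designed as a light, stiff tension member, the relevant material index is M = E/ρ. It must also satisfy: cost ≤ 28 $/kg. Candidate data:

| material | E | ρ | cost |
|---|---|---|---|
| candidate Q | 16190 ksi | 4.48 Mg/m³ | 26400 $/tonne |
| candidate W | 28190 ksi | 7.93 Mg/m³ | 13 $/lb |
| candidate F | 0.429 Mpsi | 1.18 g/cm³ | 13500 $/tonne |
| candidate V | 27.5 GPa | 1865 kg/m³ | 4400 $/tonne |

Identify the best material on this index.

candidate Q

Screen on constraints: cost ≤ 28 $/kg. Survivors: candidate Q, candidate F, candidate V.
After converting to SI:
  candidate Q: E = 111.6 GPa, ρ = 4480 kg/m³
  candidate F: E = 2.958 GPa, ρ = 1180 kg/m³
  candidate V: E = 27.50 GPa, ρ = 1865 kg/m³
  candidate Q: M = 24.9 MN·m/kg
  candidate V: M = 14.7 MN·m/kg
  candidate F: M = 2.51 MN·m/kg
Candidate Q ranks first.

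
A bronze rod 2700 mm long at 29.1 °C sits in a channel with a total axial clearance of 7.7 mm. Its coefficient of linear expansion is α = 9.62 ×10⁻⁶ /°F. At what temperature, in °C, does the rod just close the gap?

194 °C

α = 9.62×10⁻⁶/°F × 9/5 = 17.3×10⁻⁶/K.
α·L₀·ΔT = 7.7 mm ⇒ ΔT = 7.7 / (17.3×10⁻⁶ × 2700.0) = 164.7 K.
T = 29.1 + 164.7 = 193.8 °C.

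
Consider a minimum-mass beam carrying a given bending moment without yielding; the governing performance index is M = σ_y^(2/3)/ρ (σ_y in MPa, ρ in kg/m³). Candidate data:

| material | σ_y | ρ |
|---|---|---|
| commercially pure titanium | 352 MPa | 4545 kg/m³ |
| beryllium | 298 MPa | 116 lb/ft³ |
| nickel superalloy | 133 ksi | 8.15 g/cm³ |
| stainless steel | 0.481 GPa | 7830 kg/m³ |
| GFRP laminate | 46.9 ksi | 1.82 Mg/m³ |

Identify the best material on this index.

GFRP laminate

Convert each candidate to consistent units, then evaluate M:
  commercially pure titanium: σ_y = 352.0 MPa, ρ = 4545 kg/m³
  beryllium: σ_y = 298.0 MPa, ρ = 1858 kg/m³
  nickel superalloy: σ_y = 917.0 MPa, ρ = 8150 kg/m³
  stainless steel: σ_y = 481.0 MPa, ρ = 7830 kg/m³
  GFRP laminate: σ_y = 323.4 MPa, ρ = 1820 kg/m³
  GFRP laminate: M = 25.9×10⁻³
  beryllium: M = 24.0×10⁻³
  nickel superalloy: M = 11.6×10⁻³
  commercially pure titanium: M = 11.0×10⁻³
  stainless steel: M = 7.84×10⁻³
Highest index: GFRP laminate.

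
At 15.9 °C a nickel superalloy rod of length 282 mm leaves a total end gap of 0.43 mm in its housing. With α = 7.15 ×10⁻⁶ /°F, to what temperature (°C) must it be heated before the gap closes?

α = 7.15×10⁻⁶/°F × 9/5 = 12.9×10⁻⁶/K.
α·L₀·ΔT = 0.43 mm ⇒ ΔT = 0.43 / (12.9×10⁻⁶ × 282.0) = 118.5 K.
T = 15.9 + 118.5 = 134.4 °C.

134 °C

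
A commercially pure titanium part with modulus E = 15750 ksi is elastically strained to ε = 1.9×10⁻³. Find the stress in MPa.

206 MPa

E = 15750 ksi = 108.6 GPa.
σ = E·ε = 108600 MPa × 1.9×10⁻³ = 206 MPa.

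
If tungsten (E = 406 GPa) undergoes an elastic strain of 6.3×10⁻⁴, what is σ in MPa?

σ = E·ε = 406000 MPa × 6.3×10⁻⁴ = 256 MPa.

256 MPa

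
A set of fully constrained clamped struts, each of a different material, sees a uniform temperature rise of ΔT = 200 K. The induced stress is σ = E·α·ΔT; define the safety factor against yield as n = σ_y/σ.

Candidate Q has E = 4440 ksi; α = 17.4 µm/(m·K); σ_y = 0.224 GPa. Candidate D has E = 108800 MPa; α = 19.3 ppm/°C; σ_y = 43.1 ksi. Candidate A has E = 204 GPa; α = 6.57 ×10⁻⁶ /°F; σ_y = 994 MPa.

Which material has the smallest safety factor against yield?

With everything in SI (GPa, ×10⁻⁶/K, MPa):
  candidate Q: E = 30.61, α = 17.4, σ_y = 224.0 → σ = 107 MPa, n = 2.10
  candidate D: E = 108.8, α = 19.3, σ_y = 297.2 → σ = 420 MPa, n = 0.708
  candidate A: E = 204.0, α = 11.8, σ_y = 994.0 → σ = 483 MPa, n = 2.06
The minimum is candidate D at n = 0.708.

candidate D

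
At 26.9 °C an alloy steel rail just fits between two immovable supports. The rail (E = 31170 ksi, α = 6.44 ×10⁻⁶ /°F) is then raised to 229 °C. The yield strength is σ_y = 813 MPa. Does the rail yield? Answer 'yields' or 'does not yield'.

E = 31170 ksi = 214.9 GPa.
α = 6.44×10⁻⁶/°F × 9/5 = 11.6×10⁻⁶/K.
ΔT = 202.1 K. Constrained thermal stress σ = E·α·ΔT = 214.9×10³ MPa × 11.6×10⁻⁶ × 202.1 = 503 MPa (compressive).
Compare to σ_y = 813 MPa: σ < σ_y, so it does not yield.

does not yield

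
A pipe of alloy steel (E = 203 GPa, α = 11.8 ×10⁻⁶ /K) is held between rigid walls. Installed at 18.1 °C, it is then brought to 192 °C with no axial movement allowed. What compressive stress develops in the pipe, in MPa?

ΔT = 173.9 K. Constrained thermal stress σ = E·α·ΔT = 203.0×10³ MPa × 11.8×10⁻⁶ × 173.9 = 417 MPa (compressive).

417 MPa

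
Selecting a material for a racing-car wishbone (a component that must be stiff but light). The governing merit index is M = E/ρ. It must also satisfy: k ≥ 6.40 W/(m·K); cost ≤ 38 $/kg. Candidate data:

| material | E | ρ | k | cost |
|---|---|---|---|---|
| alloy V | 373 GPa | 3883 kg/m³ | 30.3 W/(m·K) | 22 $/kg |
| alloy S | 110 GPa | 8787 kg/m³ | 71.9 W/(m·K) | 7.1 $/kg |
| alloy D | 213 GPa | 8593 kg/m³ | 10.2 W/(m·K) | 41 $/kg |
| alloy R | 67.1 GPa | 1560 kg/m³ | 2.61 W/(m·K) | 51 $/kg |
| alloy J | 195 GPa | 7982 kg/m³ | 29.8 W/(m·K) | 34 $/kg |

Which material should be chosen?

alloy V

Screen on constraints: k ≥ 6.40 W/(m·K); cost ≤ 38 $/kg. Survivors: alloy V, alloy S, alloy J.
Evaluate M for each candidate:
  alloy V: M = 96.1 MN·m/kg
  alloy J: M = 24.4 MN·m/kg
  alloy S: M = 12.5 MN·m/kg
The maximum is for alloy V.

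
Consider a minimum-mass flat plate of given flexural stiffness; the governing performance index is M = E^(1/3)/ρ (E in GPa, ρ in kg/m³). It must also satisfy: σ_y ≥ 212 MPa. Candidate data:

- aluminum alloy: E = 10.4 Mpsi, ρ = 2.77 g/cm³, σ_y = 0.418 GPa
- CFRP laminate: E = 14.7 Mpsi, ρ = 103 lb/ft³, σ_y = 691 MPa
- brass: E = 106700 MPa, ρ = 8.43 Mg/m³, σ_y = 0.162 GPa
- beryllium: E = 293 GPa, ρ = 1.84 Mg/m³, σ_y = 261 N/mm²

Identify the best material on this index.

Screen on constraints: σ_y ≥ 212 MPa. Survivors: aluminum alloy, CFRP laminate, beryllium.
Normalizing units and computing the index:
  aluminum alloy: E = 71.71 GPa, ρ = 2770 kg/m³
  CFRP laminate: E = 101.4 GPa, ρ = 1650 kg/m³
  beryllium: E = 293.0 GPa, ρ = 1840 kg/m³
  beryllium: M = 3.61×10⁻³
  CFRP laminate: M = 2.83×10⁻³
  aluminum alloy: M = 1.50×10⁻³
Beryllium ranks first.

beryllium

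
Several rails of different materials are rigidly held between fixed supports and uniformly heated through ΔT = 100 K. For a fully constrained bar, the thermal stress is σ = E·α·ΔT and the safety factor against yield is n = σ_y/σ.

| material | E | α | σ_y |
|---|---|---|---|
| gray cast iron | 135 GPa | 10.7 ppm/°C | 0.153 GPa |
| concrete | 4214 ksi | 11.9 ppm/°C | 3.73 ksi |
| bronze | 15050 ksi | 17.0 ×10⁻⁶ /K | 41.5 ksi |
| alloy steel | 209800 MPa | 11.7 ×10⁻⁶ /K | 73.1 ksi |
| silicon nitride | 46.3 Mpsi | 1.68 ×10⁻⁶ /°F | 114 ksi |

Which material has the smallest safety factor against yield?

concrete

Per material, after unit conversion:
  gray cast iron: E = 135.0, α = 10.7, σ_y = 153.0 → σ = 144 MPa, n = 1.06
  concrete: E = 29.05, α = 11.9, σ_y = 25.72 → σ = 34.6 MPa, n = 0.744
  bronze: E = 103.8, α = 17.0, σ_y = 286.1 → σ = 176 MPa, n = 1.62
  alloy steel: E = 209.8, α = 11.7, σ_y = 504.0 → σ = 245 MPa, n = 2.05
  silicon nitride: E = 319.2, α = 3.02, σ_y = 786.0 → σ = 96.5 MPa, n = 8.14
The minimum is concrete at n = 0.744.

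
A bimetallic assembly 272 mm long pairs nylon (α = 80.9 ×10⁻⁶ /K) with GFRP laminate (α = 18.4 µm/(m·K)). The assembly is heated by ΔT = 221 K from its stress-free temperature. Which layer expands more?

nylon

α(nylon) = 80.9×10⁻⁶/K vs α(GFRP laminate) = 18.4×10⁻⁶/K.
Higher α expands more for the same ΔT: nylon.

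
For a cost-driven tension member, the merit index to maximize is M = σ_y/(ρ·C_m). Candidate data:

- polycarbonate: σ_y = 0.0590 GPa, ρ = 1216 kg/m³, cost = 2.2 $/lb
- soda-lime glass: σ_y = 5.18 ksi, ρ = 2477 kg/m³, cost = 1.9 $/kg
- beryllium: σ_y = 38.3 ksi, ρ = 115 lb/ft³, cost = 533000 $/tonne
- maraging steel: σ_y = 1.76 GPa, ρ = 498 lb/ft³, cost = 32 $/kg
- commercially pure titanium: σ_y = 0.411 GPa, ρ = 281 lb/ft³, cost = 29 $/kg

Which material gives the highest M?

In SI units:
  polycarbonate: σ_y = 59.00 MPa, ρ = 1216 kg/m³, cost = 4.850 $/kg
  soda-lime glass: σ_y = 35.71 MPa, ρ = 2477 kg/m³, cost = 1.900 $/kg
  beryllium: σ_y = 264.1 MPa, ρ = 1842 kg/m³, cost = 533.0 $/kg
  maraging steel: σ_y = 1760 MPa, ρ = 7977 kg/m³, cost = 32.00 $/kg
  commercially pure titanium: σ_y = 411.0 MPa, ρ = 4501 kg/m³, cost = 29.00 $/kg
  polycarbonate: M = 10.0 kN·m per $
  soda-lime glass: M = 7.59 kN·m per $
  maraging steel: M = 6.89 kN·m per $
  commercially pure titanium: M = 3.15 kN·m per $
  beryllium: M = 0.269 kN·m per $
Polycarbonate has the largest M.

polycarbonate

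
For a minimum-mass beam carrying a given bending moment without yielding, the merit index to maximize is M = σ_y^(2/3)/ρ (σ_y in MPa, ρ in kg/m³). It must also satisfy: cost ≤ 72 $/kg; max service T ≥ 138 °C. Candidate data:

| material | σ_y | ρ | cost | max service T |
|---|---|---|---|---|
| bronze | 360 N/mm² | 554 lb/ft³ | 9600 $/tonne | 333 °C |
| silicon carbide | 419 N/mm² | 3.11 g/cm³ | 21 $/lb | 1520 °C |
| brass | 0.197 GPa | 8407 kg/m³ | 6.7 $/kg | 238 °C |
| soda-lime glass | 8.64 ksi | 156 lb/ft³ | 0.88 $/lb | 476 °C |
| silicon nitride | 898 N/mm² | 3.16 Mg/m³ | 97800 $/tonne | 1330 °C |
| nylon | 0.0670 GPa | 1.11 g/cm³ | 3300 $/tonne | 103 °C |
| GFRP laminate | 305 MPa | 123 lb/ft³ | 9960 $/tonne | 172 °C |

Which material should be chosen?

GFRP laminate

Screen on constraints: cost ≤ 72 $/kg; max service T ≥ 138 °C. Survivors: bronze, silicon carbide, brass, soda-lime glass, GFRP laminate.
In SI units:
  bronze: σ_y = 360.0 MPa, ρ = 8874 kg/m³
  silicon carbide: σ_y = 419.0 MPa, ρ = 3110 kg/m³
  brass: σ_y = 197.0 MPa, ρ = 8407 kg/m³
  soda-lime glass: σ_y = 59.57 MPa, ρ = 2499 kg/m³
  GFRP laminate: σ_y = 305.0 MPa, ρ = 1970 kg/m³
  GFRP laminate: M = 23.0×10⁻³
  silicon carbide: M = 18.0×10⁻³
  soda-lime glass: M = 6.10×10⁻³
  bronze: M = 5.70×10⁻³
  brass: M = 4.03×10⁻³
GFRP laminate ranks first.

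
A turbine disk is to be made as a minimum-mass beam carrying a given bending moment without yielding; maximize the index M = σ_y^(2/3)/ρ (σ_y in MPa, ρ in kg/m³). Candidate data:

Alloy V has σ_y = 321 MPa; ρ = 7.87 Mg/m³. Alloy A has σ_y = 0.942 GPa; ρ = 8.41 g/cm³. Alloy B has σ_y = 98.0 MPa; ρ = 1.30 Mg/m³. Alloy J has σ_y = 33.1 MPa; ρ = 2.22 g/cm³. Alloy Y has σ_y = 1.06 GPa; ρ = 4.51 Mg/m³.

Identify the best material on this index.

In SI units:
  alloy V: σ_y = 321.0 MPa, ρ = 7870 kg/m³
  alloy A: σ_y = 942.0 MPa, ρ = 8410 kg/m³
  alloy B: σ_y = 98.00 MPa, ρ = 1300 kg/m³
  alloy J: σ_y = 33.10 MPa, ρ = 2220 kg/m³
  alloy Y: σ_y = 1060 MPa, ρ = 4510 kg/m³
  alloy Y: M = 23.1×10⁻³
  alloy B: M = 16.4×10⁻³
  alloy A: M = 11.4×10⁻³
  alloy V: M = 5.96×10⁻³
  alloy J: M = 4.64×10⁻³
Highest index: alloy Y.

alloy Y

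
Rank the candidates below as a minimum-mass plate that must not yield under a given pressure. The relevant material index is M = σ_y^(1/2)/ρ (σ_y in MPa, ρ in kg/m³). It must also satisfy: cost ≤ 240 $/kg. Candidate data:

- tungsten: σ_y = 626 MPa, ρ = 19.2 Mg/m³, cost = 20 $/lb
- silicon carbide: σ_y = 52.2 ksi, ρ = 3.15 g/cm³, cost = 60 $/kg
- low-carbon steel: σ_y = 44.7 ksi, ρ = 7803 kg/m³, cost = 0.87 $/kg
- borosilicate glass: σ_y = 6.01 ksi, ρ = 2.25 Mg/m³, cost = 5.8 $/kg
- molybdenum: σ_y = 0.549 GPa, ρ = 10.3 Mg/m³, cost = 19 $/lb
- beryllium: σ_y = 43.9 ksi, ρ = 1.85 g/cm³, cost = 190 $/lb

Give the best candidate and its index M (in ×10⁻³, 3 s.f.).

Screen on constraints: cost ≤ 240 $/kg. Survivors: tungsten, silicon carbide, low-carbon steel, borosilicate glass, molybdenum.
Normalizing units and computing the index:
  tungsten: σ_y = 626.0 MPa, ρ = 19200 kg/m³
  silicon carbide: σ_y = 359.9 MPa, ρ = 3150 kg/m³
  low-carbon steel: σ_y = 308.2 MPa, ρ = 7803 kg/m³
  borosilicate glass: σ_y = 41.44 MPa, ρ = 2250 kg/m³
  molybdenum: σ_y = 549.0 MPa, ρ = 10300 kg/m³
  silicon carbide: M = 6.02×10⁻³
  borosilicate glass: M = 2.86×10⁻³
  molybdenum: M = 2.27×10⁻³
  low-carbon steel: M = 2.25×10⁻³
  tungsten: M = 1.30×10⁻³
Silicon carbide ranks first.

silicon carbide, M = 6.02×10⁻³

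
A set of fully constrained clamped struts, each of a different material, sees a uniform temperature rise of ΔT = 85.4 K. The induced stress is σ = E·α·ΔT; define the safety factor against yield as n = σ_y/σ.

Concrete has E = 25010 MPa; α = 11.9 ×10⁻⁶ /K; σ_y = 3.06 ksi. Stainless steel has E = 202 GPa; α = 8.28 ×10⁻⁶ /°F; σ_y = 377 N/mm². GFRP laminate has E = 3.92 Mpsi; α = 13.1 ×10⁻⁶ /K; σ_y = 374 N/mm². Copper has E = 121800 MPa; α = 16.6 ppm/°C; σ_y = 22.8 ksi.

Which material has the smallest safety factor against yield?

With everything in SI (GPa, ×10⁻⁶/K, MPa):
  concrete: E = 25.01, α = 11.9, σ_y = 21.10 → σ = 25.4 MPa, n = 0.830
  stainless steel: E = 202.0, α = 14.9, σ_y = 377.0 → σ = 257 MPa, n = 1.47
  GFRP laminate: E = 27.03, α = 13.1, σ_y = 374.0 → σ = 30.2 MPa, n = 12.4
  copper: E = 121.8, α = 16.6, σ_y = 157.2 → σ = 173 MPa, n = 0.910
Smallest n: concrete with n = 0.830.

concrete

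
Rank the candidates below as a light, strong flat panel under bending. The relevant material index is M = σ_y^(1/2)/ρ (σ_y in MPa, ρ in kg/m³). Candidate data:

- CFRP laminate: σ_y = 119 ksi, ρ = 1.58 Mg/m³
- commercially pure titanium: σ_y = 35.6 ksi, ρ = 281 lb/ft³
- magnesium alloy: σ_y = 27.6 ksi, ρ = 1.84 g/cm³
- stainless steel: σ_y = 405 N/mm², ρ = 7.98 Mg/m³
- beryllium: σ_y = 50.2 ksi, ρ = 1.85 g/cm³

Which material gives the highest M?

Normalizing units and computing the index:
  CFRP laminate: σ_y = 820.5 MPa, ρ = 1580 kg/m³
  commercially pure titanium: σ_y = 245.5 MPa, ρ = 4501 kg/m³
  magnesium alloy: σ_y = 190.3 MPa, ρ = 1840 kg/m³
  stainless steel: σ_y = 405.0 MPa, ρ = 7980 kg/m³
  beryllium: σ_y = 346.1 MPa, ρ = 1850 kg/m³
  CFRP laminate: M = 18.1×10⁻³
  beryllium: M = 10.1×10⁻³
  magnesium alloy: M = 7.50×10⁻³
  commercially pure titanium: M = 3.48×10⁻³
  stainless steel: M = 2.52×10⁻³
Highest index: CFRP laminate.

CFRP laminate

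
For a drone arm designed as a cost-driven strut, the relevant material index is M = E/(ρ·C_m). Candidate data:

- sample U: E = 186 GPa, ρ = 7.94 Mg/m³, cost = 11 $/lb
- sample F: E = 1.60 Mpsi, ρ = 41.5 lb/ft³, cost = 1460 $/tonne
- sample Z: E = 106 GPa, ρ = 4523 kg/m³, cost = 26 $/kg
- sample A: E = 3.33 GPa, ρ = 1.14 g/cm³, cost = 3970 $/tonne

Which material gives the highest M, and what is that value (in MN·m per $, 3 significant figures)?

sample F, M = 11.4 MN·m per $

Convert each candidate to consistent units, then evaluate M:
  sample U: E = 186.0 GPa, ρ = 7940 kg/m³, cost = 24.25 $/kg
  sample F: E = 11.03 GPa, ρ = 664.8 kg/m³, cost = 1.460 $/kg
  sample Z: E = 106.0 GPa, ρ = 4523 kg/m³, cost = 26.00 $/kg
  sample A: E = 3.330 GPa, ρ = 1140 kg/m³, cost = 3.970 $/kg
  sample F: M = 11.4 MN·m per $
  sample U: M = 0.966 MN·m per $
  sample Z: M = 0.901 MN·m per $
  sample A: M = 0.736 MN·m per $
Sample F ranks first.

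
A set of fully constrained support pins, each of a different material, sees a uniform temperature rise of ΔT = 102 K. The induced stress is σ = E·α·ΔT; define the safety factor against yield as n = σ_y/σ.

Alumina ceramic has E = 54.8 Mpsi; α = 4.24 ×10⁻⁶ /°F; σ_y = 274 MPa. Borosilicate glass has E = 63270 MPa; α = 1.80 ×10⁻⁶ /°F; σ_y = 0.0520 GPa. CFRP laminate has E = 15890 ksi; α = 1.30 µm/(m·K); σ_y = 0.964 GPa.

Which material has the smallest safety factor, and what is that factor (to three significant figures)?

alumina ceramic, n = 0.932

In consistent units (E in GPa, α in ×10⁻⁶/K, σ_y in MPa):
  alumina ceramic: E = 377.8, α = 7.63, σ_y = 274.0 → σ = 294 MPa, n = 0.932
  borosilicate glass: E = 63.27, α = 3.24, σ_y = 52.00 → σ = 20.9 MPa, n = 2.49
  CFRP laminate: E = 109.6, α = 1.30, σ_y = 964.0 → σ = 14.5 MPa, n = 66.4
Alumina ceramic has the lowest safety factor, n = 0.932.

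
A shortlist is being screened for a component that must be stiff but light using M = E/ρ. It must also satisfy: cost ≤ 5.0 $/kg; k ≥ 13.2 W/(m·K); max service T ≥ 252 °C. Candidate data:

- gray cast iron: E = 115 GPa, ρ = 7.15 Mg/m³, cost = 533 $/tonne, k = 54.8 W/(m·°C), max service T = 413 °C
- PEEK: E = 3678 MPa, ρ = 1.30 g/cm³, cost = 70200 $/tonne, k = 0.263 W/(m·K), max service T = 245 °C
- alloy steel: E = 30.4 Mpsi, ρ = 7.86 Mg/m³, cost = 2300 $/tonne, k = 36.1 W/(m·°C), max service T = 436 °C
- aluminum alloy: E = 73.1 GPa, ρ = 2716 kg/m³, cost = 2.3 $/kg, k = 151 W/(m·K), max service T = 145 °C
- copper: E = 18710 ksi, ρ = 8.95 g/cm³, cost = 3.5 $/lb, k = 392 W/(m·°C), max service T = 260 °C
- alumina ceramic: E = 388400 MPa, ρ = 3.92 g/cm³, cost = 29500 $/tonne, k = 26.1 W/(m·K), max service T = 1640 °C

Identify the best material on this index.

alloy steel

Screen on constraints: cost ≤ 5.0 $/kg; k ≥ 13.2 W/(m·K); max service T ≥ 252 °C. Survivors: gray cast iron, alloy steel.
Convert each candidate to consistent units, then evaluate M:
  gray cast iron: E = 115.0 GPa, ρ = 7150 kg/m³
  alloy steel: E = 209.6 GPa, ρ = 7860 kg/m³
  alloy steel: M = 26.7 MN·m/kg
  gray cast iron: M = 16.1 MN·m/kg
Highest index: alloy steel.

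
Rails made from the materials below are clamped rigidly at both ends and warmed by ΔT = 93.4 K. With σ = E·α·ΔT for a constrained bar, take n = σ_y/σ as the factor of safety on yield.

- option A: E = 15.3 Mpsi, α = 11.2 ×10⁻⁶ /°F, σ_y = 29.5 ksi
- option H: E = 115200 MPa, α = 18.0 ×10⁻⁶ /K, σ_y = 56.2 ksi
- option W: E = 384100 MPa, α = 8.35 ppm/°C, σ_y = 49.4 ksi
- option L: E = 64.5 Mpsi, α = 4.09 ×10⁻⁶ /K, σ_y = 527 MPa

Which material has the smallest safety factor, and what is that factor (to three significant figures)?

With everything in SI (GPa, ×10⁻⁶/K, MPa):
  option A: E = 105.5, α = 20.2, σ_y = 203.4 → σ = 199 MPa, n = 1.02
  option H: E = 115.2, α = 18.0, σ_y = 387.5 → σ = 194 MPa, n = 2.00
  option W: E = 384.1, α = 8.35, σ_y = 340.6 → σ = 300 MPa, n = 1.14
  option L: E = 444.7, α = 4.09, σ_y = 527.0 → σ = 170 MPa, n = 3.10
Smallest n: option A with n = 1.02.

option A, n = 1.02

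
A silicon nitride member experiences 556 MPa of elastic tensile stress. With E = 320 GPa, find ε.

ε = σ/E = 556 / 320000 = 1.74×10⁻³.

1.74×10⁻³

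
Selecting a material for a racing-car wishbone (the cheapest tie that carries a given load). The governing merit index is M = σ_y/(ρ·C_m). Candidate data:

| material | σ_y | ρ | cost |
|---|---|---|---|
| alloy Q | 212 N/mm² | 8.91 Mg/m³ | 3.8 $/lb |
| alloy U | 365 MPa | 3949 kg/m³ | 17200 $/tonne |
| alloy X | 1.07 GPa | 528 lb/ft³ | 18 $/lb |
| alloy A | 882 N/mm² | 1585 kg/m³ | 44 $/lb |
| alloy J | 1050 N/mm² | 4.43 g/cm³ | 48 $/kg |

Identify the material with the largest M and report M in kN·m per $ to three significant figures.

In SI units:
  alloy Q: σ_y = 212.0 MPa, ρ = 8910 kg/m³, cost = 8.377 $/kg
  alloy U: σ_y = 365.0 MPa, ρ = 3949 kg/m³, cost = 17.20 $/kg
  alloy X: σ_y = 1070 MPa, ρ = 8458 kg/m³, cost = 39.68 $/kg
  alloy A: σ_y = 882.0 MPa, ρ = 1585 kg/m³, cost = 97.00 $/kg
  alloy J: σ_y = 1050 MPa, ρ = 4430 kg/m³, cost = 48.00 $/kg
  alloy A: M = 5.74 kN·m per $
  alloy U: M = 5.37 kN·m per $
  alloy J: M = 4.94 kN·m per $
  alloy X: M = 3.19 kN·m per $
  alloy Q: M = 2.84 kN·m per $
Alloy A has the largest M.

alloy A, M = 5.74 kN·m per $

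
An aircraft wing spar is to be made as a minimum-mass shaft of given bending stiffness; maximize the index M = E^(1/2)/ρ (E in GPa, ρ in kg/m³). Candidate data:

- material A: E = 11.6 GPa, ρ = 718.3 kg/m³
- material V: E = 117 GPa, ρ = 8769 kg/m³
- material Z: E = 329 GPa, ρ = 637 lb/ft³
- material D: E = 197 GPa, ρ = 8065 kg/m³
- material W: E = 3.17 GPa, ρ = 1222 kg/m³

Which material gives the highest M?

material A

Putting every candidate on a common basis:
  material A: E = 11.60 GPa, ρ = 718.3 kg/m³
  material V: E = 117.0 GPa, ρ = 8769 kg/m³
  material Z: E = 329.0 GPa, ρ = 10200 kg/m³
  material D: E = 197.0 GPa, ρ = 8065 kg/m³
  material W: E = 3.170 GPa, ρ = 1222 kg/m³
  material A: M = 4.74×10⁻³
  material Z: M = 1.78×10⁻³
  material D: M = 1.74×10⁻³
  material W: M = 1.46×10⁻³
  material V: M = 1.23×10⁻³
Material A has the largest M.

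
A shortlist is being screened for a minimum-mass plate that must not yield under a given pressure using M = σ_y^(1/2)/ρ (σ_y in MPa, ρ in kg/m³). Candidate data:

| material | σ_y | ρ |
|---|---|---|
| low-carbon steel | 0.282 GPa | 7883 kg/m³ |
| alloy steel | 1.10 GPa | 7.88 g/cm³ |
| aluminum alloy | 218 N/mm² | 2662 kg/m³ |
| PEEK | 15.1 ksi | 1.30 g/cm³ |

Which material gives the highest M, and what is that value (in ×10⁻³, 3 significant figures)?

After converting to SI:
  low-carbon steel: σ_y = 282.0 MPa, ρ = 7883 kg/m³
  alloy steel: σ_y = 1100 MPa, ρ = 7880 kg/m³
  aluminum alloy: σ_y = 218.0 MPa, ρ = 2662 kg/m³
  PEEK: σ_y = 104.1 MPa, ρ = 1300 kg/m³
  PEEK: M = 7.85×10⁻³
  aluminum alloy: M = 5.55×10⁻³
  alloy steel: M = 4.21×10⁻³
  low-carbon steel: M = 2.13×10⁻³
Highest index: PEEK.

PEEK, M = 7.85×10⁻³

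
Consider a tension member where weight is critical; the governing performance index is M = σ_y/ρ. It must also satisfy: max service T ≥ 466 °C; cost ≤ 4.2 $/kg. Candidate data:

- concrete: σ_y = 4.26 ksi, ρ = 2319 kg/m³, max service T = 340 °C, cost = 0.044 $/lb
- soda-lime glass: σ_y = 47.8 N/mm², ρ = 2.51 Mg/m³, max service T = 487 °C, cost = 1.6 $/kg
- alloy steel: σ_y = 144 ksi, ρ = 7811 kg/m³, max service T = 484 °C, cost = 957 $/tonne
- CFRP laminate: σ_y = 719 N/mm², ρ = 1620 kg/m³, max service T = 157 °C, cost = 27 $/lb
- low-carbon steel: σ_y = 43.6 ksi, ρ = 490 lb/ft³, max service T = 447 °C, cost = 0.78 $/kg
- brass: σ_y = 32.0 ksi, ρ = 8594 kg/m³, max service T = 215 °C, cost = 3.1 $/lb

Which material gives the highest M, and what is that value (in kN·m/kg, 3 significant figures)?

alloy steel, M = 127 kN·m/kg

Screen on constraints: max service T ≥ 466 °C; cost ≤ 4.2 $/kg. Survivors: soda-lime glass, alloy steel.
Normalizing units and computing the index:
  soda-lime glass: σ_y = 47.80 MPa, ρ = 2510 kg/m³
  alloy steel: σ_y = 992.8 MPa, ρ = 7811 kg/m³
  alloy steel: M = 127 kN·m/kg
  soda-lime glass: M = 19.0 kN·m/kg
Highest index: alloy steel.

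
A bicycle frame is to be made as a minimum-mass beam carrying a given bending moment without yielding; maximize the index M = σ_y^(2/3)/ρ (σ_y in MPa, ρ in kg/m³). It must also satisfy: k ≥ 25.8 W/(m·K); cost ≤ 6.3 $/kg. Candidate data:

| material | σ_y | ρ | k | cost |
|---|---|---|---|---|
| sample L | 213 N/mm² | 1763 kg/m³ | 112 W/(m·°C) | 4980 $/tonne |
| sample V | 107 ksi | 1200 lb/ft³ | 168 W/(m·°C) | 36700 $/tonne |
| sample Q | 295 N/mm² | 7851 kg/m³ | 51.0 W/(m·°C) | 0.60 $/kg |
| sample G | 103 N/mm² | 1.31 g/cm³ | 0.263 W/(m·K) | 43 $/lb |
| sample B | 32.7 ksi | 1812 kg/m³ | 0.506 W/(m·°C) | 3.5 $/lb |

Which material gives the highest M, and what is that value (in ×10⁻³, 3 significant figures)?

Screen on constraints: k ≥ 25.8 W/(m·K); cost ≤ 6.3 $/kg. Survivors: sample L, sample Q.
Putting every candidate on a common basis:
  sample L: σ_y = 213.0 MPa, ρ = 1763 kg/m³
  sample Q: σ_y = 295.0 MPa, ρ = 7851 kg/m³
  sample L: M = 20.2×10⁻³
  sample Q: M = 5.64×10⁻³
Sample L has the largest M.

sample L, M = 20.2×10⁻³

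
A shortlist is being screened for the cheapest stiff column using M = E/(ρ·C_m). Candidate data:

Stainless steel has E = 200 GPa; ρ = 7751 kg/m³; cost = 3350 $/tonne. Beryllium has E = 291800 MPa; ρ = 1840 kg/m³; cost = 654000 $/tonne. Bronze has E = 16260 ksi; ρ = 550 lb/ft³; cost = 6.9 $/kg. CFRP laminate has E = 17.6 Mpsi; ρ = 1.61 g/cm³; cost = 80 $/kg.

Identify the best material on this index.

stainless steel

Convert each candidate to consistent units, then evaluate M:
  stainless steel: E = 200.0 GPa, ρ = 7751 kg/m³, cost = 3.350 $/kg
  beryllium: E = 291.8 GPa, ρ = 1840 kg/m³, cost = 654.0 $/kg
  bronze: E = 112.1 GPa, ρ = 8810 kg/m³, cost = 6.900 $/kg
  CFRP laminate: E = 121.3 GPa, ρ = 1610 kg/m³, cost = 80.00 $/kg
  stainless steel: M = 7.70 MN·m per $
  bronze: M = 1.84 MN·m per $
  CFRP laminate: M = 0.942 MN·m per $
  beryllium: M = 0.242 MN·m per $
The maximum is for stainless steel.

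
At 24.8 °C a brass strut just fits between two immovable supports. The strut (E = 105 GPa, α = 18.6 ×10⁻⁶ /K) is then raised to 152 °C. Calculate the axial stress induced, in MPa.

ΔT = 127.2 K. Constrained thermal stress σ = E·α·ΔT = 105.0×10³ MPa × 18.6×10⁻⁶ × 127.2 = 248 MPa (compressive).

248 MPa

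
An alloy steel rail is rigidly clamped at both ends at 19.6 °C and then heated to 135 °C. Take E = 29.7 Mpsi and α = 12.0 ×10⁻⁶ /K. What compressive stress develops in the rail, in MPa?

284 MPa

E = 29.7 Mpsi = 204.8 GPa.
ΔT = 115.4 K. Constrained thermal stress σ = E·α·ΔT = 204.8×10³ MPa × 12.0×10⁻⁶ × 115.4 = 284 MPa (compressive).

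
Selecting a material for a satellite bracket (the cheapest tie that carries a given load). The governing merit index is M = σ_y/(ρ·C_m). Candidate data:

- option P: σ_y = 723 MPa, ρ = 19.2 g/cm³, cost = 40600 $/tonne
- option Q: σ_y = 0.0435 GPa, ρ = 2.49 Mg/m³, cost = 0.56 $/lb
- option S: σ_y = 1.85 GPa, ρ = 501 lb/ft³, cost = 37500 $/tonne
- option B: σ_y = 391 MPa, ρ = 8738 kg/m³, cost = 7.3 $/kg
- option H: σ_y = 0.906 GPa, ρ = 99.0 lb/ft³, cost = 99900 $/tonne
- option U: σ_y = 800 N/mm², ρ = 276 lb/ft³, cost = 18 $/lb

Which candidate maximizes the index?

Normalizing units and computing the index:
  option P: σ_y = 723.0 MPa, ρ = 19200 kg/m³, cost = 40.60 $/kg
  option Q: σ_y = 43.50 MPa, ρ = 2490 kg/m³, cost = 1.235 $/kg
  option S: σ_y = 1850 MPa, ρ = 8025 kg/m³, cost = 37.50 $/kg
  option B: σ_y = 391.0 MPa, ρ = 8738 kg/m³, cost = 7.300 $/kg
  option H: σ_y = 906.0 MPa, ρ = 1586 kg/m³, cost = 99.90 $/kg
  option U: σ_y = 800.0 MPa, ρ = 4421 kg/m³, cost = 39.68 $/kg
  option Q: M = 14.2 kN·m per $
  option S: M = 6.15 kN·m per $
  option B: M = 6.13 kN·m per $
  option H: M = 5.72 kN·m per $
  option U: M = 4.56 kN·m per $
  option P: M = 0.927 kN·m per $
Option Q ranks first.

option Q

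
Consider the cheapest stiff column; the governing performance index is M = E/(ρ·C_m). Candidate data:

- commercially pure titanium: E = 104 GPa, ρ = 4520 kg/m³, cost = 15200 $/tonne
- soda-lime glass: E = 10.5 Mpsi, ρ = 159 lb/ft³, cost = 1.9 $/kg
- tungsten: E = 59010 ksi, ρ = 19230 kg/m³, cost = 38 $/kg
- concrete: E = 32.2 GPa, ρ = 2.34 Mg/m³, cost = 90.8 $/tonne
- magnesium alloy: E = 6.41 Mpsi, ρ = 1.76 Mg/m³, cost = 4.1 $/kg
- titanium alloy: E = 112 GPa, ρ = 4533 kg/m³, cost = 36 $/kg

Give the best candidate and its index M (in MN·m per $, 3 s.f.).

concrete, M = 152 MN·m per $

Putting every candidate on a common basis:
  commercially pure titanium: E = 104.0 GPa, ρ = 4520 kg/m³, cost = 15.20 $/kg
  soda-lime glass: E = 72.39 GPa, ρ = 2547 kg/m³, cost = 1.900 $/kg
  tungsten: E = 406.9 GPa, ρ = 19230 kg/m³, cost = 38.00 $/kg
  concrete: E = 32.20 GPa, ρ = 2340 kg/m³, cost = 0.09080 $/kg
  magnesium alloy: E = 44.20 GPa, ρ = 1760 kg/m³, cost = 4.100 $/kg
  titanium alloy: E = 112.0 GPa, ρ = 4533 kg/m³, cost = 36.00 $/kg
  concrete: M = 152 MN·m per $
  soda-lime glass: M = 15.0 MN·m per $
  magnesium alloy: M = 6.12 MN·m per $
  commercially pure titanium: M = 1.51 MN·m per $
  titanium alloy: M = 0.686 MN·m per $
  tungsten: M = 0.557 MN·m per $
The maximum is for concrete.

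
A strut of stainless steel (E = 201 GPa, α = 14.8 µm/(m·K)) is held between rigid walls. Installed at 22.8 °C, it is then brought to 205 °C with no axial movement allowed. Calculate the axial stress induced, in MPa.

ΔT = 182.2 K. Constrained thermal stress σ = E·α·ΔT = 201.0×10³ MPa × 14.8×10⁻⁶ × 182.2 = 542 MPa (compressive).

542 MPa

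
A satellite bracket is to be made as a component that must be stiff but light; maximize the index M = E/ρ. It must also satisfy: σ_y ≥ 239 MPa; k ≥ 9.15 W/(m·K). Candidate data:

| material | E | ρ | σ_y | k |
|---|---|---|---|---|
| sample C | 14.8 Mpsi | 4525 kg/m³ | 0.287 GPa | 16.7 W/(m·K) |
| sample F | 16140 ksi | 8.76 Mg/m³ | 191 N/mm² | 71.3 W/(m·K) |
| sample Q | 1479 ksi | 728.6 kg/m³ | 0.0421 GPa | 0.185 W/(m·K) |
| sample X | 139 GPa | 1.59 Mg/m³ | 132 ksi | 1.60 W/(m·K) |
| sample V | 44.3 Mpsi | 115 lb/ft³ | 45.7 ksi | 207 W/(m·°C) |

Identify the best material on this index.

Screen on constraints: σ_y ≥ 239 MPa; k ≥ 9.15 W/(m·K). Survivors: sample C, sample V.
After converting to SI:
  sample C: E = 102.0 GPa, ρ = 4525 kg/m³
  sample V: E = 305.4 GPa, ρ = 1842 kg/m³
  sample V: M = 166 MN·m/kg
  sample C: M = 22.6 MN·m/kg
Sample V has the largest M.

sample V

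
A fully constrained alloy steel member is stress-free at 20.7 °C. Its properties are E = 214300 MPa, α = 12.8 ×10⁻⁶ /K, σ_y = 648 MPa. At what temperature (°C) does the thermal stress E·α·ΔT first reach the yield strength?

257 °C

E = 214300 MPa = 214.3 GPa.
E·α·ΔT = 648.0 MPa ⇒ ΔT = 648.0 / (214.3×10³ × 12.8×10⁻⁶) = 236.2 K.
T = 20.7 + 236.2 = 256.9 °C.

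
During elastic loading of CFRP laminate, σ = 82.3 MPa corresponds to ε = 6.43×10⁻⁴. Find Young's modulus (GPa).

128 GPa

E = σ/ε = 82.3 MPa / 6.43×10⁻⁴ = 128000 MPa = 128 GPa.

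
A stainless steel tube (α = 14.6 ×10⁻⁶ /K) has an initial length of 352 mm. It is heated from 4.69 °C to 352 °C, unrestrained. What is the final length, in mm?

353.78 mm

ΔT = 352 − 4.69 = 347.3 K.
ΔL = α·L₀·ΔT = 14.6×10⁻⁶ × 352 mm × 347.3 K = 1.78 mm.
L = L₀ + ΔL = 352 + 1.78 = 353.78 mm.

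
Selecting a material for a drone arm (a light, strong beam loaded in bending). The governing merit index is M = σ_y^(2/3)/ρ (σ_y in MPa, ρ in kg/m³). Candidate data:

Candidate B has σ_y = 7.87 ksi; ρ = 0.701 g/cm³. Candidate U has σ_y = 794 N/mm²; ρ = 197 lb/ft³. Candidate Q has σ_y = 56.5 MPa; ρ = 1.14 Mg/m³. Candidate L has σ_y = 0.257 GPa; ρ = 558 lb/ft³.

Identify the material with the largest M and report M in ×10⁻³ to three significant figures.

After converting to SI:
  candidate B: σ_y = 54.26 MPa, ρ = 701.0 kg/m³
  candidate U: σ_y = 794.0 MPa, ρ = 3156 kg/m³
  candidate Q: σ_y = 56.50 MPa, ρ = 1140 kg/m³
  candidate L: σ_y = 257.0 MPa, ρ = 8938 kg/m³
  candidate U: M = 27.2×10⁻³
  candidate B: M = 20.4×10⁻³
  candidate Q: M = 12.9×10⁻³
  candidate L: M = 4.52×10⁻³
The maximum is for candidate U.

candidate U, M = 27.2×10⁻³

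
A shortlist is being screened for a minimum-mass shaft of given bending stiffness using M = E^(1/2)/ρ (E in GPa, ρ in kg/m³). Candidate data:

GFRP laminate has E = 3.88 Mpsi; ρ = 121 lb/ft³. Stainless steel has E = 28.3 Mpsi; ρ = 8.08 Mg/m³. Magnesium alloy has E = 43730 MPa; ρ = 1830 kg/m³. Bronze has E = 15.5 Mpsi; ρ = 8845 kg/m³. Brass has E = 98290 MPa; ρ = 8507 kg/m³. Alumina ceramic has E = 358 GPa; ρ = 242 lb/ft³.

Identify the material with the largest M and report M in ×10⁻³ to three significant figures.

After converting to SI:
  GFRP laminate: E = 26.75 GPa, ρ = 1938 kg/m³
  stainless steel: E = 195.1 GPa, ρ = 8080 kg/m³
  magnesium alloy: E = 43.73 GPa, ρ = 1830 kg/m³
  bronze: E = 106.9 GPa, ρ = 8845 kg/m³
  brass: E = 98.29 GPa, ρ = 8507 kg/m³
  alumina ceramic: E = 358.0 GPa, ρ = 3876 kg/m³
  alumina ceramic: M = 4.88×10⁻³
  magnesium alloy: M = 3.61×10⁻³
  GFRP laminate: M = 2.67×10⁻³
  stainless steel: M = 1.73×10⁻³
  bronze: M = 1.17×10⁻³
  brass: M = 1.17×10⁻³
Alumina ceramic ranks first.

alumina ceramic, M = 4.88×10⁻³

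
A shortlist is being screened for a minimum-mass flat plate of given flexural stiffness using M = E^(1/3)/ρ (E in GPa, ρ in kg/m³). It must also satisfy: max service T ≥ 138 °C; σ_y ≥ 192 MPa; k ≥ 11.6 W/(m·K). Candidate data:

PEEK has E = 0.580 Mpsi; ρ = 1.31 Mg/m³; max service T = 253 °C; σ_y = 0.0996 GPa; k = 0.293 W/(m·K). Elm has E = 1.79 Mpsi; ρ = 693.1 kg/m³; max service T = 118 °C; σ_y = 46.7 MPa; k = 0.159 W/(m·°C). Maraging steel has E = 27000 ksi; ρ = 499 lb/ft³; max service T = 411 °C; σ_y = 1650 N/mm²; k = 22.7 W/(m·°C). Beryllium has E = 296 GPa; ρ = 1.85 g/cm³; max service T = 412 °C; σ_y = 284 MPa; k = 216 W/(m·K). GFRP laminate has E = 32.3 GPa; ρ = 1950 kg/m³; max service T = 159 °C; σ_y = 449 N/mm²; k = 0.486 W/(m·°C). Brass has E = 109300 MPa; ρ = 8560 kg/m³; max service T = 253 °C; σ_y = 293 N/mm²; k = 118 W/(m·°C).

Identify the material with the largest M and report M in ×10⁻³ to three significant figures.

Screen on constraints: max service T ≥ 138 °C; σ_y ≥ 192 MPa; k ≥ 11.6 W/(m·K). Survivors: maraging steel, beryllium, brass.
Normalizing units and computing the index:
  maraging steel: E = 186.2 GPa, ρ = 7993 kg/m³
  beryllium: E = 296.0 GPa, ρ = 1850 kg/m³
  brass: E = 109.3 GPa, ρ = 8560 kg/m³
  beryllium: M = 3.60×10⁻³
  maraging steel: M = 0.714×10⁻³
  brass: M = 0.559×10⁻³
Beryllium ranks first.

beryllium, M = 3.60×10⁻³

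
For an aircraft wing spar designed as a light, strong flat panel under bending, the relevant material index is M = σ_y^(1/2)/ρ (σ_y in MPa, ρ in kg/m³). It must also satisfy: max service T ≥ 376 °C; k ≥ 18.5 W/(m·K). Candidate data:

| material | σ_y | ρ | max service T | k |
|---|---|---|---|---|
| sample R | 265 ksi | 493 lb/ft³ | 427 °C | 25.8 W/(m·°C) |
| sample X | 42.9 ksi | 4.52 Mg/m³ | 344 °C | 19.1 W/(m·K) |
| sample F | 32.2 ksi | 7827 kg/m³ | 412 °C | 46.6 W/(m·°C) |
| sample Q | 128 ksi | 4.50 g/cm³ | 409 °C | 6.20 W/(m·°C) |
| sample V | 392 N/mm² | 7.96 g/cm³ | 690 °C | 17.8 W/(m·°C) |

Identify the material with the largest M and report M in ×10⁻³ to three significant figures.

sample R, M = 5.41×10⁻³

Screen on constraints: max service T ≥ 376 °C; k ≥ 18.5 W/(m·K). Survivors: sample R, sample F.
In SI units:
  sample R: σ_y = 1827 MPa, ρ = 7897 kg/m³
  sample F: σ_y = 222.0 MPa, ρ = 7827 kg/m³
  sample R: M = 5.41×10⁻³
  sample F: M = 1.90×10⁻³
Sample R ranks first.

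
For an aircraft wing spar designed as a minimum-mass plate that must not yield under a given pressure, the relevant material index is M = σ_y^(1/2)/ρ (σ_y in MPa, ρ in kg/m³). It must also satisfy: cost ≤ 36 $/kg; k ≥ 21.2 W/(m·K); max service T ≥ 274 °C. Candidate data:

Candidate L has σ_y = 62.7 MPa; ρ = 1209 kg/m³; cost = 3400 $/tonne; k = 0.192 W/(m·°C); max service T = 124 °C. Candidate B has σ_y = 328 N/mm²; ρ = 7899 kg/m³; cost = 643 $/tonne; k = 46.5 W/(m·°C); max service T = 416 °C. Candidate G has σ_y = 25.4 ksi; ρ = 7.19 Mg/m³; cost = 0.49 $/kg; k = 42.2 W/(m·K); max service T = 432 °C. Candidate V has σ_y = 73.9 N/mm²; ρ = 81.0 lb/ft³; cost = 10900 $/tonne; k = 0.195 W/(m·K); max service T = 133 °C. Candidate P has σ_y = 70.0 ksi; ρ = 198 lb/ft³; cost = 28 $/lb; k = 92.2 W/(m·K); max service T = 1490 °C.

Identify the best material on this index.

candidate B

Screen on constraints: cost ≤ 36 $/kg; k ≥ 21.2 W/(m·K); max service T ≥ 274 °C. Survivors: candidate B, candidate G.
Normalizing units and computing the index:
  candidate B: σ_y = 328.0 MPa, ρ = 7899 kg/m³
  candidate G: σ_y = 175.1 MPa, ρ = 7190 kg/m³
  candidate B: M = 2.29×10⁻³
  candidate G: M = 1.84×10⁻³
The maximum is for candidate B.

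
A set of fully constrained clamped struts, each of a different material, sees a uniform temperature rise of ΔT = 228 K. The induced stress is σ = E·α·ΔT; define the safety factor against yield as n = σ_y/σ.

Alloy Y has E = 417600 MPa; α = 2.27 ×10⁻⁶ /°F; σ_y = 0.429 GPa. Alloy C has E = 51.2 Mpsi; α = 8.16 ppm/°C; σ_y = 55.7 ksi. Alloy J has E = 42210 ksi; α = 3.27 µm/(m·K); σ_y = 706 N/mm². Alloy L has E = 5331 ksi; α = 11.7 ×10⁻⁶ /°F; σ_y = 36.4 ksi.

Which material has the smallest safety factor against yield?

alloy C

Per material, after unit conversion:
  alloy Y: E = 417.6, α = 4.09, σ_y = 429.0 → σ = 389 MPa, n = 1.10
  alloy C: E = 353.0, α = 8.16, σ_y = 384.0 → σ = 657 MPa, n = 0.585
  alloy J: E = 291.0, α = 3.27, σ_y = 706.0 → σ = 217 MPa, n = 3.25
  alloy L: E = 36.76, α = 21.1, σ_y = 251.0 → σ = 176 MPa, n = 1.42
The minimum is alloy C at n = 0.585.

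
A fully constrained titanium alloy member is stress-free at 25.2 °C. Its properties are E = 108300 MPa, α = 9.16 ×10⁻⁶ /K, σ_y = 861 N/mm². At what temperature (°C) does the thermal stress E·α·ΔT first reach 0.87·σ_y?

780 °C

E = 108300 MPa = 108.3 GPa.
σ_y = 861 N/mm² = 861.0 MPa.
E·α·ΔT = 749.1 MPa ⇒ ΔT = 749.1 / (108.3×10³ × 9.16×10⁻⁶) = 755.1 K.
T = 25.2 + 755.1 = 780.3 °C.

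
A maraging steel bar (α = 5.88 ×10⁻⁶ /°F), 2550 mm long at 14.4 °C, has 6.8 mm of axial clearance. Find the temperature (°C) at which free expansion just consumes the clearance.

α = 5.88×10⁻⁶/°F × 9/5 = 10.6×10⁻⁶/K.
α·L₀·ΔT = 6.8 mm ⇒ ΔT = 6.8 / (10.6×10⁻⁶ × 2550.0) = 252.0 K.
T = 14.4 + 252.0 = 266.4 °C.

266 °C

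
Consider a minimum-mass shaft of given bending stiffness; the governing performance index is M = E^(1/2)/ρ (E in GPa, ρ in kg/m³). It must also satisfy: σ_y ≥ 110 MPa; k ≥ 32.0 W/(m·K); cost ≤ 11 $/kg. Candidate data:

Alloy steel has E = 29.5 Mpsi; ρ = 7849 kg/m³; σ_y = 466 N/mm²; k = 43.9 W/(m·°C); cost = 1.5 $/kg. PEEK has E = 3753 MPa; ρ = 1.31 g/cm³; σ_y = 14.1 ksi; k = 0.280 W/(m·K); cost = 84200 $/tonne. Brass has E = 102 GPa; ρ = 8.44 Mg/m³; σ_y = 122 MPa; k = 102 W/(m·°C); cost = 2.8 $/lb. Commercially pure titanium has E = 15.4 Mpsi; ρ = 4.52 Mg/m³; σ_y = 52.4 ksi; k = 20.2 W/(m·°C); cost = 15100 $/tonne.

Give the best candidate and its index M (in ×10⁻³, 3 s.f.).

Screen on constraints: σ_y ≥ 110 MPa; k ≥ 32.0 W/(m·K); cost ≤ 11 $/kg. Survivors: alloy steel, brass.
Putting every candidate on a common basis:
  alloy steel: E = 203.4 GPa, ρ = 7849 kg/m³
  brass: E = 102.0 GPa, ρ = 8440 kg/m³
  alloy steel: M = 1.82×10⁻³
  brass: M = 1.20×10⁻³
Alloy steel has the largest M.

alloy steel, M = 1.82×10⁻³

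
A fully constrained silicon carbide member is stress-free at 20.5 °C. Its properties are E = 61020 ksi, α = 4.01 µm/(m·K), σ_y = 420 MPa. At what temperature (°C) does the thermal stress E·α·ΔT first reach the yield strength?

269 °C

E = 61020 ksi = 420.7 GPa.
E·α·ΔT = 420.0 MPa ⇒ ΔT = 420.0 / (420.7×10³ × 4.01×10⁻⁶) = 249.0 K.
T = 20.5 + 249.0 = 269.5 °C.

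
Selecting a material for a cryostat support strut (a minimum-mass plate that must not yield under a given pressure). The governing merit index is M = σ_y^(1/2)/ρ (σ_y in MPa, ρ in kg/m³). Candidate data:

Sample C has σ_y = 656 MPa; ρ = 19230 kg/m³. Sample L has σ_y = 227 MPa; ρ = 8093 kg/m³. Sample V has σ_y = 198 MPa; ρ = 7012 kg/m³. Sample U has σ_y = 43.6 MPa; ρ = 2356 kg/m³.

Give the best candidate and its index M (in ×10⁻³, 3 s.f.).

Evaluate M for each candidate:
  sample U: M = 2.80×10⁻³
  sample V: M = 2.01×10⁻³
  sample L: M = 1.86×10⁻³
  sample C: M = 1.33×10⁻³
The maximum is for sample U.

sample U, M = 2.80×10⁻³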